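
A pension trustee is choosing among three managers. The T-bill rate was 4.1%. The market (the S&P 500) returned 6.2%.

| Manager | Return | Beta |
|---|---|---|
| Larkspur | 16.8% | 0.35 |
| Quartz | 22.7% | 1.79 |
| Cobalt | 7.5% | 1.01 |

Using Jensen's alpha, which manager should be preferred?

Larkspur: α = 16.8% − [4.1% + 0.35 × (6.2% − 4.1%)] = 11.965
Quartz: α = 22.7% − [4.1% + 1.79 × (6.2% − 4.1%)] = 14.841
Cobalt: α = 7.5% − [4.1% + 1.01 × (6.2% − 4.1%)] = 1.279
Highest: Quartz (14.841).

Quartz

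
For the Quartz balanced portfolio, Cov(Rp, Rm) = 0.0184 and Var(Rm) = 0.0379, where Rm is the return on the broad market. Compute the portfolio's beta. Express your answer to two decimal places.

0.49

β = Cov(Rp, Rm) / Var(Rm) = 0.0184 / 0.0379 = 0.4855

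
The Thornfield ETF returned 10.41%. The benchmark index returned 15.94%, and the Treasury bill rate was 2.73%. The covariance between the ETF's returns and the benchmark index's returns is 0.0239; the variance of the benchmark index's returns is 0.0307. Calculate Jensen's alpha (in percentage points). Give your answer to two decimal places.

β = Cov / Var = 0.0239 / 0.0307 = 0.7785
E[R] = Rf + β(Rm − Rf) = 2.73% + 0.7785 × (15.94% − 2.73%) = 13.0140%
α = Rp − E[R] = 10.41% − 13.0140% = -2.6040

-2.60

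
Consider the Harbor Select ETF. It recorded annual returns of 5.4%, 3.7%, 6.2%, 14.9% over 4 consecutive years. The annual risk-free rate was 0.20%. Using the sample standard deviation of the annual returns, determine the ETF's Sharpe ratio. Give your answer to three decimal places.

μ = (5.4 + 3.7 + 6.2 + 14.9) / 4 = 30.20 / 4 = 7.5500%
Sample σ = √[Σ(r − μ)² / 3] = √[75.2900 / 3] = √25.0967 = 5.0097%
Sharpe = (μ − rf) / σ = (7.5500 − 0.2) / 5.0097 = 7.3500 / 5.0097 = 1.4672

1.467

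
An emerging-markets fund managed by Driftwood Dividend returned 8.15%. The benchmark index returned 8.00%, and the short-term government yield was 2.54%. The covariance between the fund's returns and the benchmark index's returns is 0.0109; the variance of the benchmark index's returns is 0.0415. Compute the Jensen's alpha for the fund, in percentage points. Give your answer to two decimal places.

4.18

β = Cov / Var = 0.0109 / 0.0415 = 0.2627
E[R] = Rf + β(Rm − Rf) = 2.54% + 0.2627 × (8.00% − 2.54%) = 3.9743%
α = Rp − E[R] = 8.15% − 3.9743% = 4.1757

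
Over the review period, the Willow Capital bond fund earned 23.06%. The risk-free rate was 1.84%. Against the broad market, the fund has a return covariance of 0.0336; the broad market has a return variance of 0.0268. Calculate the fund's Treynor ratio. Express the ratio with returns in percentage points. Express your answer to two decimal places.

16.93

β = Cov / Var = 0.0336 / 0.0268 = 1.2537
Treynor = (Rp − Rf) / β = (23.06% − 1.84%) / 1.2537 = 21.22 / 1.2537 = 16.9259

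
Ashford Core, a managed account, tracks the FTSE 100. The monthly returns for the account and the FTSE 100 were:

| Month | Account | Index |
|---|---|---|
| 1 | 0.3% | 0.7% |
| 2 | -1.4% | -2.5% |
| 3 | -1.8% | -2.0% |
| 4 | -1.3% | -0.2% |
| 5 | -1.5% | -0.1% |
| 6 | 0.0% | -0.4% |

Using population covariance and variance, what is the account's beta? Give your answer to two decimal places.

r̄p = -0.9500%,  r̄m = -0.7500%
Cov = Σ(rp − r̄p)(rm − r̄m) / 6 = 0.5742
Var(rm) = Σ(rm − r̄m)² / 6 = 1.2625
β = Cov / Var = 0.5742 / 1.2625 = 0.4548

0.45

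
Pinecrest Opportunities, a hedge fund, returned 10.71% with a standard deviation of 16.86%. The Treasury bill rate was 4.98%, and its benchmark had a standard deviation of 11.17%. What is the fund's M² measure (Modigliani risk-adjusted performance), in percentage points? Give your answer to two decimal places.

Sharpe = (Rp − Rf) / σp = (10.71% − 4.98%) / 16.86% = 0.3399
M² = Rf + Sharpe × σm = 4.98% + 0.3399 × 11.17% = 8.7767%

8.78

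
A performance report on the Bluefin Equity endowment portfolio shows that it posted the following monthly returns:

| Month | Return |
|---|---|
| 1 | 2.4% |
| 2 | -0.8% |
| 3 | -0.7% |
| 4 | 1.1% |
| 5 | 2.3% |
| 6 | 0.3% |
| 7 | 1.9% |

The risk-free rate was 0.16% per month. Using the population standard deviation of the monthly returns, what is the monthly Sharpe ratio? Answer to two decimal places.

μ = (2.4 − 0.8 − 0.7 + 1.1 + 2.3 + 0.3 + 1.9) / 7 = 6.50 / 7 = 0.9286%
Σ(r − μ)² = 11.0543; population σ = √(11.0543/7) = 1.2567%
Sharpe = (μ − rf) / σ = (0.9286 − 0.16) / 1.2567 = 0.7686 / 1.2567 = 0.6116

0.61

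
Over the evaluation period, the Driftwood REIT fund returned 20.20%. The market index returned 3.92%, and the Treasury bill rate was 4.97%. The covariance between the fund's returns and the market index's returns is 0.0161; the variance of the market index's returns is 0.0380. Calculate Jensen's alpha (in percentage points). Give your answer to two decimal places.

15.67

β = Cov / Var = 0.0161 / 0.0380 = 0.4237
E[R] = Rf + β(Rm − Rf) = 4.97% + 0.4237 × (3.92% − 4.97%) = 4.5251%
α = Rp − E[R] = 20.20% − 4.5251% = 15.6749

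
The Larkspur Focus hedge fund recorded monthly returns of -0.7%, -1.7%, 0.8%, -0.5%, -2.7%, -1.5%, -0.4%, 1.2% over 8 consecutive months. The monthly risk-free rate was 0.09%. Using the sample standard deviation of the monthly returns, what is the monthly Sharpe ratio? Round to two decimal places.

μ = (-0.7 − 1.7 + 0.8 − 0.5 − 2.7 − 1.5 − 0.4 + 1.2) / 8 = -5.50 / 8 = -0.6875%
Σ(r − μ)² = 11.6288; sample σ = √(11.6288/7) = 1.2889%
Sharpe = (μ − rf) / σ = (-0.6875 − 0.09) / 1.2889 = -0.7775 / 1.2889 = -0.6032

-0.60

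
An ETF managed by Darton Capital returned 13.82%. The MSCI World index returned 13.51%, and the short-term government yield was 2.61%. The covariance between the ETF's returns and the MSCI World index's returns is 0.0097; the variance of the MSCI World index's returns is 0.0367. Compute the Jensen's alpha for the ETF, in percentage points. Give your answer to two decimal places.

β = Cov / Var = 0.0097 / 0.0367 = 0.2643
E[R] = Rf + β(Rm − Rf) = 2.61% + 0.2643 × (13.51% − 2.61%) = 5.4909%
α = Rp − E[R] = 13.82% − 5.4909% = 8.3291

8.33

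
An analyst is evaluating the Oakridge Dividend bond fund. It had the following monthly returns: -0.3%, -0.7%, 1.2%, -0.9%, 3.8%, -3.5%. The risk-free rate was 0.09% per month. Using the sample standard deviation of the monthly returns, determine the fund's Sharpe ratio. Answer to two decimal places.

-0.06

μ = (-0.3 − 0.7 + 1.2 − 0.9 + 3.8 − 3.5) / 6 = -0.40 / 6 = -0.0667%
Σ(r − μ)² = (-0.3 − (-0.0667))² + (-0.7 − (-0.0667))² + (1.2 − (-0.0667))² + … = 29.4933
σ = √[29.4933 / 5] = 2.4287%
Sharpe = (μ − rf) / σ = (-0.0667 − 0.09) / 2.4287 = -0.1567 / 2.4287 = -0.0645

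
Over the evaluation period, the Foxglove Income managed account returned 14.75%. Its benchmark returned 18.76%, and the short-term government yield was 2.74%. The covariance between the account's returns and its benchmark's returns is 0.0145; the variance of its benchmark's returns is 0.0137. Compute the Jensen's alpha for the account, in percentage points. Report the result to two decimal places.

-4.95

β = Cov / Var = 0.0145 / 0.0137 = 1.0584
E[R] = Rf + β(Rm − Rf) = 2.74% + 1.0584 × (18.76% − 2.74%) = 19.6956%
α = Rp − E[R] = 14.75% − 19.6956% = -4.9456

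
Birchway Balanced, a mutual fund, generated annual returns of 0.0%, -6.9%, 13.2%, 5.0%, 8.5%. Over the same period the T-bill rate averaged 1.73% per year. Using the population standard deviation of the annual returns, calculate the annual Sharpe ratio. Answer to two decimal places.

r̄ = (0 − 6.9 + 13.2 + 5 + 8.5) / 5 = 3.9600%
Population σ = √[Σ(r − r̄)² / 5] = √[240.6920 / 5] = √48.1384 = 6.9382%
Sharpe = (r̄ − rf) / σ = (3.9600 − 1.73) / 6.9382 = 2.2300 / 6.9382 = 0.3214

0.32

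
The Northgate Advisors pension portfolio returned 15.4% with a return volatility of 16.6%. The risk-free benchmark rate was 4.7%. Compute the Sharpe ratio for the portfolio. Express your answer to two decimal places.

0.64

Sharpe = (Rp − Rf) / σp = (15.4% − 4.7%) / 16.6% = 10.70% / 16.6% = 0.6446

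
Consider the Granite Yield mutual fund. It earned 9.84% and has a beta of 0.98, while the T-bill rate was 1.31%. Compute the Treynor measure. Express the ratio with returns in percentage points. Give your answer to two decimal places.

Treynor = (Rp − Rf) / β = (9.84% − 1.31%) / 0.98 = 8.53 / 0.98 = 8.7041

8.70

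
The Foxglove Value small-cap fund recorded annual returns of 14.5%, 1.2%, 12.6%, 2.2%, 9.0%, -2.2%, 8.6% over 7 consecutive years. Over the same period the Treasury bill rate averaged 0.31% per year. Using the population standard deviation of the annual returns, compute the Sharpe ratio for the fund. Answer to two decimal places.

1.08

r̄ = (14.5 + 1.2 + 12.6 + 2.2 + 9 − 2.2 + 8.6) / 7 = 45.90 / 7 = 6.5571%
Σ(r − r̄)² = 234.1171; population σ = √(234.1171/7) = 5.7832%
Sharpe = (r̄ − rf) / σ = (6.5571 − 0.31) / 5.7832 = 6.2471 / 5.7832 = 1.0802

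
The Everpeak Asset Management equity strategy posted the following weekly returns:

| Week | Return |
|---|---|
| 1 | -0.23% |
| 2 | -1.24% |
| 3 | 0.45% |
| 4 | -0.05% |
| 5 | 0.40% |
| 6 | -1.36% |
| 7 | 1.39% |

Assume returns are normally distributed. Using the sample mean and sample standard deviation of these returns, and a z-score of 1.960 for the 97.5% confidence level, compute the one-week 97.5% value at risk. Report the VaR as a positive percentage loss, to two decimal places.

Mean return r̄ = -0.640 / 7 = -0.0914%
Σ(r − r̄)² = 5.6787; sample σ = √(5.6787/6) = 0.9729%
VaR = −(r̄ − z·σ) = −(-0.0914 − 1.960 × 0.9729) = −(-1.9983) = 1.9983%

2.00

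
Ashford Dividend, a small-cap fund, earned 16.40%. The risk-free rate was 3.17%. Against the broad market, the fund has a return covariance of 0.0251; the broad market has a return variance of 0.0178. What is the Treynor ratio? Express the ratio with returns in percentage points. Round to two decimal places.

β = Cov / Var = 0.0251 / 0.0178 = 1.4101
Treynor = (Rp − Rf) / β = (16.40% − 3.17%) / 1.4101 = 13.23 / 1.4101 = 9.3823

9.38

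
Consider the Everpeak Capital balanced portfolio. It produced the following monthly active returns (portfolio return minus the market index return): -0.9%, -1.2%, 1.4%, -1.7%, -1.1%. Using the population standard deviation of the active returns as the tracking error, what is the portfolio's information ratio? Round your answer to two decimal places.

-0.65

r̄ = (-0.9 − 1.2 + 1.4 − 1.7 − 1.1) / 5 = -3.50 / 5 = -0.7000%
Population σ = √[Σ(r − r̄)² / 5] = √[5.8600 / 5] = √1.1720 = 1.0826%
IR = r̄ / tracking error = -0.7000 / 1.0826 = -0.6466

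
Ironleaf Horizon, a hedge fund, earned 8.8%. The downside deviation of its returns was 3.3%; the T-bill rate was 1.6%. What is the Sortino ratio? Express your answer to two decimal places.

Sortino = (Rp − Rf) / σd = (8.8% − 1.6%) / 3.3% = 7.20% / 3.3% = 2.1818

2.18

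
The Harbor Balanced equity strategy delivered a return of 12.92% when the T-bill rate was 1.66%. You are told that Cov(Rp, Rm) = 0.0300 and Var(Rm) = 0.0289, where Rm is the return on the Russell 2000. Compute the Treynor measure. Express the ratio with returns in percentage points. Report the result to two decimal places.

10.85

β = Cov / Var = 0.0300 / 0.0289 = 1.0381
Treynor = (Rp − Rf) / β = (12.92% − 1.66%) / 1.0381 = 11.26 / 1.0381 = 10.8467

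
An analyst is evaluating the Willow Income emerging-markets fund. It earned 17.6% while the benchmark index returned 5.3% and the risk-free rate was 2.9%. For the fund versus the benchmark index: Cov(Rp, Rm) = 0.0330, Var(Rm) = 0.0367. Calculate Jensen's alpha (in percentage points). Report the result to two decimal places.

β = Cov / Var = 0.0330 / 0.0367 = 0.8992
E[R] = Rf + β(Rm − Rf) = 2.9% + 0.8992 × (5.3% − 2.9%) = 5.0581%
α = Rp − E[R] = 17.6% − 5.0581% = 12.5419

12.54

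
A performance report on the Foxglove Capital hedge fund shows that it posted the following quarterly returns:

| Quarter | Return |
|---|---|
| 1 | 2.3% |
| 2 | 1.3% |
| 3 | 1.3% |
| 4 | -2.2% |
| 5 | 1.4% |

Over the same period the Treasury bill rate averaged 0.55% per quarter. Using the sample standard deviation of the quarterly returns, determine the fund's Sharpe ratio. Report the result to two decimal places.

Mean return r̄ = 4.10 / 5 = 0.8200%
Σ(r − r̄)² = (2.3 − 0.8200)² + (1.3 − 0.8200)² + … = 12.1080
σ = √[12.1080 / 4] = 1.7398%
Sharpe = (r̄ − rf) / σ = (0.8200 − 0.55) / 1.7398 = 0.2700 / 1.7398 = 0.1552

0.16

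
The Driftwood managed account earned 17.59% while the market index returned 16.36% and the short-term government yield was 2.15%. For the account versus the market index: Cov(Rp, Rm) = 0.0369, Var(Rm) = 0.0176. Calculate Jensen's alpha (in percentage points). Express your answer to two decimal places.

-14.35

β = Cov / Var = 0.0369 / 0.0176 = 2.0966
E[R] = Rf + β(Rm − Rf) = 2.15% + 2.0966 × (16.36% − 2.15%) = 31.9427%
α = Rp − E[R] = 17.59% − 31.9427% = -14.3527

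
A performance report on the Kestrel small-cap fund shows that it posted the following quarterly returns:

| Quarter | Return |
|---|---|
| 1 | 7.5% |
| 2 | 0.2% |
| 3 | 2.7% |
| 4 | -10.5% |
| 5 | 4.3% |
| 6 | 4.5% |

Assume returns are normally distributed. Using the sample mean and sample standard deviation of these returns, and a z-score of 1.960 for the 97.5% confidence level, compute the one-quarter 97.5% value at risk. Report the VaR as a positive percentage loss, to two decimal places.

r̄ = (7.5 + 0.2 + 2.7 − 10.5 + 4.3 + 4.5) / 6 = 1.4500%
Σ(r − r̄)² = 199.9550; sample σ = √(199.9550/5) = 6.3238%
VaR = −(r̄ − z·σ) = −(1.4500 − 1.960 × 6.3238) = −(-10.9446) = 10.9446%

10.94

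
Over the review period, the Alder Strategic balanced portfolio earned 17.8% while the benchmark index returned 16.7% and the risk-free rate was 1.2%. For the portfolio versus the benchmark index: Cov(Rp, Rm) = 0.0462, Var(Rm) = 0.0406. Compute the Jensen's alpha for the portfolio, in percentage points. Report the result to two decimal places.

β = Cov / Var = 0.0462 / 0.0406 = 1.1379
E[R] = Rf + β(Rm − Rf) = 1.2% + 1.1379 × (16.7% − 1.2%) = 18.8375%
α = Rp − E[R] = 17.8% − 18.8375% = -1.0375

-1.04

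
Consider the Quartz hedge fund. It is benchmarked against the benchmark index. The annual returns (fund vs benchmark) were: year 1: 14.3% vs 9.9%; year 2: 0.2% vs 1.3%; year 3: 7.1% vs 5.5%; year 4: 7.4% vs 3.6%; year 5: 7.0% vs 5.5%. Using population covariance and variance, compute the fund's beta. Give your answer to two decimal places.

r̄p = 7.2000%,  r̄m = 5.1600%
Cov = Σ(rp − r̄p)(rm − r̄m) / 5 = 12.0520
Var(rm) = Σ(rm − r̄m)² / 5 = 8.0064
β = Cov / Var = 12.0520 / 8.0064 = 1.5053

1.51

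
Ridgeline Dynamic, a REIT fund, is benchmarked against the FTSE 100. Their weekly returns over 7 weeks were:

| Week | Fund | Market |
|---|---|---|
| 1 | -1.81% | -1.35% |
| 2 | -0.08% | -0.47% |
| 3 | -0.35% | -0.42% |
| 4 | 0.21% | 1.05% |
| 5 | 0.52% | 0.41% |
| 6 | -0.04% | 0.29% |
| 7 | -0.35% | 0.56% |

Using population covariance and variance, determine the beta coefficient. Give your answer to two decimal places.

0.74

r̄p = -0.2714%,  r̄m = 0.0100%
Cov = Σ(rp − r̄p)(rm − r̄m) / 7 = 0.4105
Var(rm) = Σ(rm − r̄m)² / 7 = 0.5553
β = Cov / Var = 0.4105 / 0.5553 = 0.7392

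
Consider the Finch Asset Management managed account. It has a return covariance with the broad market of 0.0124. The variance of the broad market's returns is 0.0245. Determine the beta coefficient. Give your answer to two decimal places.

0.51

β = Cov(Rp, Rm) / Var(Rm) = 0.0124 / 0.0245 = 0.5061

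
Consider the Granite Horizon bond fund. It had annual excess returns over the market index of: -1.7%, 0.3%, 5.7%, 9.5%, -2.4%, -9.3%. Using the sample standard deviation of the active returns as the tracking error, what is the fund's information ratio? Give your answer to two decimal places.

Mean return μ = 2.10 / 6 = 0.3500%
Sample σ = √[Σ(r − μ)² / 5] = √[217.2350 / 5] = √43.4470 = 6.5914%
IR = μ / tracking error = 0.3500 / 6.5914 = 0.0531

0.05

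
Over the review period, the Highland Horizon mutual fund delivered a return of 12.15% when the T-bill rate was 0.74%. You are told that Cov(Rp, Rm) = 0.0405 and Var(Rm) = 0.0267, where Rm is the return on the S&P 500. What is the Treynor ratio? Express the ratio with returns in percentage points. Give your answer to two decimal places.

7.52

β = Cov / Var = 0.0405 / 0.0267 = 1.5169
Treynor = (Rp − Rf) / β = (12.15% − 0.74%) / 1.5169 = 11.41 / 1.5169 = 7.5219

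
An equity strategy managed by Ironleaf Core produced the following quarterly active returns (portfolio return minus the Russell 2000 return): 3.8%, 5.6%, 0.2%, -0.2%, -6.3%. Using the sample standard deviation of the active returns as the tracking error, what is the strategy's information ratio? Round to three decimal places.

0.136

r̄ = (3.8 + 5.6 + 0.2 − 0.2 − 6.3) / 5 = 0.6200%
Σ(r − r̄)² = (3.8 − 0.6200)² + (5.6 − 0.6200)² + … = 83.6480
σ = √[83.6480 / 4] = 4.5730%
IR = r̄ / tracking error = 0.6200 / 4.5730 = 0.1356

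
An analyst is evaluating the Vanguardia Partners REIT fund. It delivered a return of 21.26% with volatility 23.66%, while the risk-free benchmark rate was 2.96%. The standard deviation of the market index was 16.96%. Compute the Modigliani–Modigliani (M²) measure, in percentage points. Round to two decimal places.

Sharpe = (Rp − Rf) / σp = (21.26% − 2.96%) / 23.66% = 0.7735
M² = Rf + Sharpe × σm = 2.96% + 0.7735 × 16.96% = 16.0786%

16.08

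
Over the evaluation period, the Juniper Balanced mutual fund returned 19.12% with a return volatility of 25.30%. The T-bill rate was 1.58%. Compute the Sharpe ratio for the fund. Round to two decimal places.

0.69

Sharpe = (Rp − Rf) / σp = (19.12% − 1.58%) / 25.30% = 17.54% / 25.30% = 0.6933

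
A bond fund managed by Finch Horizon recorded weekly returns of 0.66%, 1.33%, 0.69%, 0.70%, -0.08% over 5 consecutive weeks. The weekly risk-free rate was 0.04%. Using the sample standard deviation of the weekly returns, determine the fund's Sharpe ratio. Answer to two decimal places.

Mean return μ = 3.300 / 5 = 0.6600%
Σ(r − μ)² = 0.9990; sample σ = √(0.9990/4) = 0.4997%
Sharpe = (μ − rf) / σ = (0.6600 − 0.04) / 0.4997 = 0.6200 / 0.4997 = 1.2407

1.24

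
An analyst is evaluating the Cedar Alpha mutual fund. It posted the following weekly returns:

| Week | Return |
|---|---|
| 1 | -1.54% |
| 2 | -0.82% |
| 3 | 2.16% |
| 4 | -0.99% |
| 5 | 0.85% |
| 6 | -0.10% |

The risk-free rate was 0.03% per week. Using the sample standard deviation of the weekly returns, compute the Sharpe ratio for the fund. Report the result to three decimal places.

r̄ = (-1.54 − 0.82 + 2.16 − 0.99 + 0.85 − 0.1) / 6 = -0.440 / 6 = -0.0733%
Sample σ = √[Σ(r − r̄)² / 5] = √[9.3899 / 5] = √1.8780 = 1.3704%
Sharpe = (r̄ − rf) / σ = (-0.0733 − 0.03) / 1.3704 = -0.1033 / 1.3704 = -0.0754

-0.075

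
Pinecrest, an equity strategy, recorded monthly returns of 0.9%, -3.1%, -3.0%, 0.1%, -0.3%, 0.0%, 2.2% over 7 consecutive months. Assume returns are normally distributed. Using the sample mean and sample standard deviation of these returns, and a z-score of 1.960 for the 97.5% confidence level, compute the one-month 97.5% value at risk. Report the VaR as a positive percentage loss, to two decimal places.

Mean return r̄ = -3.20 / 7 = -0.4571%
Sample σ = √[Σ(r − r̄)² / 6] = √[22.8971 / 6] = √3.8162 = 1.9535%
VaR = −(r̄ − z·σ) = −(-0.4571 − 1.960 × 1.9535) = −(-4.2860) = 4.2860%

4.29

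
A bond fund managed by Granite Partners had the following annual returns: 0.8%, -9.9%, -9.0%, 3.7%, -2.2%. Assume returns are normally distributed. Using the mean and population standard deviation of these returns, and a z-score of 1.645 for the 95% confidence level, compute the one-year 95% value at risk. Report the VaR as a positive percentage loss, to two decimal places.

Mean return μ = -16.60 / 5 = -3.3200%
Σ(r − μ)² = (0.8 − (-3.3200))² + (-9.9 − (-3.3200))² + … = 143.0680
population σ = √(143.0680 / 5) = √28.6136 = 5.3492%
VaR = −(μ − z·σ) = −(-3.3200 − 1.645 × 5.3492) = −(-12.1194) = 12.1194%

12.12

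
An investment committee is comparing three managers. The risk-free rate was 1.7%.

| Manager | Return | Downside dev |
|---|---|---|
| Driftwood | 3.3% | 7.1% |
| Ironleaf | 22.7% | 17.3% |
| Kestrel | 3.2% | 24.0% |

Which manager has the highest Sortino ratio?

Ironleaf

Driftwood: Sortino ratio = (3.3% − 1.7%) / 7.1% = 0.225
Ironleaf: Sortino ratio = (22.7% − 1.7%) / 17.3% = 1.214
Kestrel: Sortino ratio = (3.2% − 1.7%) / 24.0% = 0.063
Highest: Ironleaf (1.214).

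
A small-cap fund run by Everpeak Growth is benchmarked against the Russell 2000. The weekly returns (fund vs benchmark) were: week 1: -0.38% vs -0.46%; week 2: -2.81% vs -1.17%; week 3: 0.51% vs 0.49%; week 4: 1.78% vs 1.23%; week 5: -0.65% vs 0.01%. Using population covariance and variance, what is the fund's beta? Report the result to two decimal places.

r̄p = -0.3100%,  r̄m = 0.0200%
Cov = Σ(rp − r̄p)(rm − r̄m) / 5 = 1.1853
Var(rm) = Σ(rm − r̄m)² / 5 = 0.6663
β = Cov / Var = 1.1853 / 0.6663 = 1.7789

1.78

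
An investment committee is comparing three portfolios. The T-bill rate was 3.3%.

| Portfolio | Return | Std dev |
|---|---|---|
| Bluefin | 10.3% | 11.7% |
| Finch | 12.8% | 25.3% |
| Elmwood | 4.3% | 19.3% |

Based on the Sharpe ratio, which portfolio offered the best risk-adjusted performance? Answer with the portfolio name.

Bluefin

Bluefin: Sharpe ratio = (10.3% − 3.3%) / 11.7% = 0.598
Finch: Sharpe ratio = (12.8% − 3.3%) / 25.3% = 0.375
Elmwood: Sharpe ratio = (4.3% − 3.3%) / 19.3% = 0.052
Highest: Bluefin (0.598).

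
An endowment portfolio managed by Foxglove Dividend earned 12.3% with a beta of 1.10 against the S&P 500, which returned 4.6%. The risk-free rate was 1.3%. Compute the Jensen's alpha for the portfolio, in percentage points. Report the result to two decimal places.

CAPM expected return = Rf + β(Rm − Rf) = 1.3% + 1.10 × (4.6% − 1.3%) = 1.3 + 1.10 × 3.30 = 4.9300%
Jensen's α = Rp − E[R] = 12.3% − 4.9300% = 7.3700

7.37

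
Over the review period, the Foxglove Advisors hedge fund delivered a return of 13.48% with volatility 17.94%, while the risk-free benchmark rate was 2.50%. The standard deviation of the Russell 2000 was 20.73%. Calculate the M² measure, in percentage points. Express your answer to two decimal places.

15.19

Sharpe = (Rp − Rf) / σp = (13.48% − 2.50%) / 17.94% = 0.6120
M² = Rf + Sharpe × σm = 2.50% + 0.6120 × 20.73% = 15.1868%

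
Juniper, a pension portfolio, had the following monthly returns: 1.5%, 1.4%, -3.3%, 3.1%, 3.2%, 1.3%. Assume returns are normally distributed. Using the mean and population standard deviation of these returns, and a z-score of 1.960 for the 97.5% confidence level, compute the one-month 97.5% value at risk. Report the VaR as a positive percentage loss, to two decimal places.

μ = (1.5 + 1.4 − 3.3 + 3.1 + 3.2 + 1.3) / 6 = 7.20 / 6 = 1.2000%
Σ(r − μ)² = (1.5 − 1.2000)² + (1.4 − 1.2000)² + (-3.3 − 1.2000)² + … = 28.0000
σ = √[28.0000 / 6] = 2.1602%
VaR = −(μ − z·σ) = −(1.2000 − 1.960 × 2.1602) = −(-3.0340) = 3.0340%

3.03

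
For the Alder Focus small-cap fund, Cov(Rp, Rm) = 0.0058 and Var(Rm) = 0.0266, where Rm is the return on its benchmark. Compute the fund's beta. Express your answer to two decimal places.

0.22

β = Cov(Rp, Rm) / Var(Rm) = 0.0058 / 0.0266 = 0.2180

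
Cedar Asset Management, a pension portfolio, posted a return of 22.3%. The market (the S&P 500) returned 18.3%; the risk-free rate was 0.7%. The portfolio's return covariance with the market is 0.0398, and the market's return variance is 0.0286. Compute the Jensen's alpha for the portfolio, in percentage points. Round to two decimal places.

β = Cov / Var = 0.0398 / 0.0286 = 1.3916
E[R] = Rf + β(Rm − Rf) = 0.7% + 1.3916 × (18.3% − 0.7%) = 25.1922%
α = Rp − E[R] = 22.3% − 25.1922% = -2.8922

-2.89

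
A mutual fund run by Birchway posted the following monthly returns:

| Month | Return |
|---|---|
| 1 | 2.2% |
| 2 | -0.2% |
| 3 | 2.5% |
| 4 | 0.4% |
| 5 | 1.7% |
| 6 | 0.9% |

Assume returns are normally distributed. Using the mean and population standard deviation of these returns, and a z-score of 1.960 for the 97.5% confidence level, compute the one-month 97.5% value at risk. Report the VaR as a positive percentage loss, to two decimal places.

0.65

μ = (2.2 − 0.2 + 2.5 + 0.4 + 1.7 + 0.9) / 6 = 1.2500%
Σ(r − μ)² = 5.6150; population σ = √(5.6150/6) = 0.9674%
VaR = −(μ − z·σ) = −(1.2500 − 1.960 × 0.9674) = −(-0.6461) = 0.6461%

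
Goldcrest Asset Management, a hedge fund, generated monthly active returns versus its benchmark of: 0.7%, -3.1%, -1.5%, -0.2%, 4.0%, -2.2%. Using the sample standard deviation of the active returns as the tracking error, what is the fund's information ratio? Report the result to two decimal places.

Mean return r̄ = -2.30 / 6 = -0.3833%
Sample σ = √[Σ(r − r̄)² / 5] = √[32.3483 / 5] = √6.4697 = 2.5436%
IR = r̄ / tracking error = -0.3833 / 2.5436 = -0.1507

-0.15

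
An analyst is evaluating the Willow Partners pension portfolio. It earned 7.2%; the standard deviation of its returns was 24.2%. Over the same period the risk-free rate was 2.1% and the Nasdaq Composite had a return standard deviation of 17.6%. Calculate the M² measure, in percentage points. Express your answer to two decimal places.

5.81

Sharpe = (Rp − Rf) / σp = (7.2% − 2.1%) / 24.2% = 0.2107
M² = Rf + Sharpe × σm = 2.1% + 0.2107 × 17.6% = 5.8083%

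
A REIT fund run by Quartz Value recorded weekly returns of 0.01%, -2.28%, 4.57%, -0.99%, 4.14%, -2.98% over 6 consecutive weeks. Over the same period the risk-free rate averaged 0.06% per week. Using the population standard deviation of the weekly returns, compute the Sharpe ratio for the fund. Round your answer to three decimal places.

0.119

Mean return r̄ = 2.470 / 6 = 0.4117%
Population std dev = √[52.0667 / 6] = 2.9458%
Sharpe = (r̄ − rf) / σ = (0.4117 − 0.06) / 2.9458 = 0.3517 / 2.9458 = 0.1194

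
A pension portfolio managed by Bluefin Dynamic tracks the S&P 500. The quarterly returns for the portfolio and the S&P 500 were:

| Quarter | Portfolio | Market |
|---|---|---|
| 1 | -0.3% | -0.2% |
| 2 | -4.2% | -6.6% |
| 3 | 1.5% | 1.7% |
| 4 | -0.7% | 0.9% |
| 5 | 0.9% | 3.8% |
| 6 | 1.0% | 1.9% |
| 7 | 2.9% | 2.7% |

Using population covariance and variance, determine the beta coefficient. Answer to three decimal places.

0.602

r̄p = 0.1571%,  r̄m = 0.6000%
Cov = Σ(rp − r̄p)(rm − r̄m) / 7 = 6.0271
Var(rm) = Σ(rm − r̄m)² / 7 = 10.0171
β = Cov / Var = 6.0271 / 10.0171 = 0.6017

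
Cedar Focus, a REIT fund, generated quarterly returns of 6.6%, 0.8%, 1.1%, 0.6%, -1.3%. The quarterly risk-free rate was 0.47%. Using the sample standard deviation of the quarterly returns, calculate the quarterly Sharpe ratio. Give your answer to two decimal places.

r̄ = (6.6 + 0.8 + 1.1 + 0.6 − 1.3) / 5 = 7.80 / 5 = 1.5600%
Sample σ = √[Σ(r − r̄)² / 4] = √[35.2920 / 4] = √8.8230 = 2.9704%
Sharpe = (r̄ − rf) / σ = (1.5600 − 0.47) / 2.9704 = 1.0900 / 2.9704 = 0.3670

0.37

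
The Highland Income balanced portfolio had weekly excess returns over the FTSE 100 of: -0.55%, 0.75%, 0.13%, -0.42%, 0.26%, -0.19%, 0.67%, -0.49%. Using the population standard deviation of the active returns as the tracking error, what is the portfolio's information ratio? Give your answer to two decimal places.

r̄ = (-0.55 + 0.75 + 0.13 − 0.42 + 0.26 − 0.19 + 0.67 − 0.49) / 8 = 0.160 / 8 = 0.0200%
Population std dev = √[1.8478 / 8] = 0.4806%
IR = r̄ / tracking error = 0.0200 / 0.4806 = 0.0416

0.04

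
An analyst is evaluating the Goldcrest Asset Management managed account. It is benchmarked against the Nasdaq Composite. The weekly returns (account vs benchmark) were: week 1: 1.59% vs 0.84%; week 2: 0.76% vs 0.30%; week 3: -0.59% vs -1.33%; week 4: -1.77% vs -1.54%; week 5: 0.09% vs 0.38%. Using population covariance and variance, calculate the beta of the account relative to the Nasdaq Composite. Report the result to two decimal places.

1.09

r̄p = 0.0160%,  r̄m = -0.2700%
Cov = Σ(rp − r̄p)(rm − r̄m) / 5 = 1.0260
Var(rm) = Σ(rm − r̄m)² / 5 = 0.9432
β = Cov / Var = 1.0260 / 0.9432 = 1.0878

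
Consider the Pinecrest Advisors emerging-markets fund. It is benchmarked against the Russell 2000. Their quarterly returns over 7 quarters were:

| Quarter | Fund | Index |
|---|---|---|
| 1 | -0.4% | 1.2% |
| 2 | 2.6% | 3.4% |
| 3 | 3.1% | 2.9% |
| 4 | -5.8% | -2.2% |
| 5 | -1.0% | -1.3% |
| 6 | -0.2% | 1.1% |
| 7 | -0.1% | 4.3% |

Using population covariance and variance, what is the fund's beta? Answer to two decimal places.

0.95

r̄p = -0.2571%,  r̄m = 1.3429%
Cov = Σ(rp − r̄p)(rm − r̄m) / 7 = 4.7396
Var(rm) = Σ(rm − r̄m)² / 7 = 5.0024
β = Cov / Var = 4.7396 / 5.0024 = 0.9475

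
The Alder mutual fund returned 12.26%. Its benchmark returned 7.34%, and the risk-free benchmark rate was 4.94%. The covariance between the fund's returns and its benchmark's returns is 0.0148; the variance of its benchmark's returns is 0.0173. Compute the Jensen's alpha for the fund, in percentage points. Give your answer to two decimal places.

β = Cov / Var = 0.0148 / 0.0173 = 0.8555
E[R] = Rf + β(Rm − Rf) = 4.94% + 0.8555 × (7.34% − 4.94%) = 6.9932%
α = Rp − E[R] = 12.26% − 6.9932% = 5.2668

5.27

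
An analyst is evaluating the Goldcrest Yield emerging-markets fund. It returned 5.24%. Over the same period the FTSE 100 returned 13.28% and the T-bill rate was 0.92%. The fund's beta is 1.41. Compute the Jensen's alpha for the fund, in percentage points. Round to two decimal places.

-13.11

CAPM expected return = Rf + β(Rm − Rf) = 0.92% + 1.41 × (13.28% − 0.92%) = 0.92 + 1.41 × 12.36 = 18.3476%
Jensen's α = Rp − E[R] = 5.24% − 18.3476% = -13.1076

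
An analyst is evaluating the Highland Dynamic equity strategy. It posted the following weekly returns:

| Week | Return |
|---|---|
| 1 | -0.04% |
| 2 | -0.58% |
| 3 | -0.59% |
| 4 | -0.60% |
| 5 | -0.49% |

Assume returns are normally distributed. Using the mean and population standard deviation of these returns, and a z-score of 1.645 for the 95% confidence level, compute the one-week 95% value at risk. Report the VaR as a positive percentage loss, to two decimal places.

r̄ = (-0.04 − 0.58 − 0.59 − 0.6 − 0.49) / 5 = -0.4600%
Σ(r − r̄)² = 0.2282; population σ = √(0.2282/5) = 0.2136%
VaR = −(r̄ − z·σ) = −(-0.4600 − 1.645 × 0.2136) = −(-0.8114) = 0.8114%

0.81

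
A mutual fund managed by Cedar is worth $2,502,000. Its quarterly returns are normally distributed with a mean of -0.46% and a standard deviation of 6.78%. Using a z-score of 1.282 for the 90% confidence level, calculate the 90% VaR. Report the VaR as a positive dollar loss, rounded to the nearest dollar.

$228,982

Return at the 90% tail: μ − z·σ = -0.46% − 1.282 × 6.78% = -0.46 − 8.69196 = -9.15196%
VaR = −(-9.15196%) × $2,502,000 = 9.15196% × $2,502,000 = $228,982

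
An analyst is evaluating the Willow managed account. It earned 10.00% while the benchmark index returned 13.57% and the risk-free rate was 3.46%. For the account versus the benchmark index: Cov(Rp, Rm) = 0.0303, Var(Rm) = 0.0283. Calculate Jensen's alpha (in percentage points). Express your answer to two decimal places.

β = Cov / Var = 0.0303 / 0.0283 = 1.0707
E[R] = Rf + β(Rm − Rf) = 3.46% + 1.0707 × (13.57% − 3.46%) = 14.2848%
α = Rp − E[R] = 10.00% − 14.2848% = -4.2848

-4.28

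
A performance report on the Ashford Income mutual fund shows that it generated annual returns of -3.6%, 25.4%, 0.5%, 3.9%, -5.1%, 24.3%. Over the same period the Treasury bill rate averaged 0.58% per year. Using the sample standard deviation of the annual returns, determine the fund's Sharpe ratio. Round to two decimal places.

0.51

Mean return r̄ = 45.40 / 6 = 7.5667%
Sample std dev = √[946.5533 / 5] = 13.7590%
Sharpe = (r̄ − rf) / σ = (7.5667 − 0.58) / 13.7590 = 6.9867 / 13.7590 = 0.5078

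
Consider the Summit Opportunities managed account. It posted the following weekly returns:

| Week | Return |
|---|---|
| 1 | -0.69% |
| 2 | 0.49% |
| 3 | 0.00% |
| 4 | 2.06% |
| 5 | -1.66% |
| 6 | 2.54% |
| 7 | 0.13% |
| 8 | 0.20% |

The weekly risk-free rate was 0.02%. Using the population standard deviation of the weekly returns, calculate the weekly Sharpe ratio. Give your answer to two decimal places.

r̄ = (-0.69 + 0.49 + 0 + 2.06 − 1.66 + 2.54 + 0.13 + 0.2) / 8 = 3.070 / 8 = 0.3838%
Σ(r − r̄)² = 13.0458; population σ = √(13.0458/8) = 1.2770%
Sharpe = (r̄ − rf) / σ = (0.3838 − 0.02) / 1.2770 = 0.3638 / 1.2770 = 0.2849

0.28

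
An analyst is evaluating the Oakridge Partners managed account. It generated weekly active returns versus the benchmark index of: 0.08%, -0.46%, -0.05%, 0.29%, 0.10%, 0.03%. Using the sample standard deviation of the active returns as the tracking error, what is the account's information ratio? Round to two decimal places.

-0.01

Mean return μ = -0.010 / 6 = -0.0017%
Sample std dev = √[0.3155 / 5] = 0.2512%
IR = μ / tracking error = -0.0017 / 0.2512 = -0.0068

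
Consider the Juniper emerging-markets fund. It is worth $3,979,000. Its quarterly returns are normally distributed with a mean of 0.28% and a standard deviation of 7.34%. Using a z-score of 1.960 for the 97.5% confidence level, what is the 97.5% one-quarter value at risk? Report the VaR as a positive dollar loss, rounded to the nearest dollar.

Return at the 97.5% tail: μ − z·σ = 0.28% − 1.960 × 7.34% = 0.28 − 14.3864 = -14.1064%
VaR = −(-14.1064%) × $3,979,000 = 14.1064% × $3,979,000 = $561,294

$561,294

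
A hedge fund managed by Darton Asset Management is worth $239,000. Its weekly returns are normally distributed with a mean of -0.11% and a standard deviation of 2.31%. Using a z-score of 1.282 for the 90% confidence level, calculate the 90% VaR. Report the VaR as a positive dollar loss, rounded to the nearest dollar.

$7,341

Return at the 90% tail: μ − z·σ = -0.11% − 1.282 × 2.31% = -0.11 − 2.96142 = -3.07142%
VaR = −(-3.07142%) × $239,000 = 3.07142% × $239,000 = $7,341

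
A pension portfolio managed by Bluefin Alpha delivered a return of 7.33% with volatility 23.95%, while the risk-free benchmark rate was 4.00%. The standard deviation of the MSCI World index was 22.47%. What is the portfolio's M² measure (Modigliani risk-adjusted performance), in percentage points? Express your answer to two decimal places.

7.12

Sharpe = (Rp − Rf) / σp = (7.33% − 4.00%) / 23.95% = 0.1390
M² = Rf + Sharpe × σm = 4.00% + 0.1390 × 22.47% = 7.1233%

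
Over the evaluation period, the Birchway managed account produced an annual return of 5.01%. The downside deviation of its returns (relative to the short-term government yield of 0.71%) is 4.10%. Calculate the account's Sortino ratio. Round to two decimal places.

Sortino = (Rp − Rf) / σd = (5.01% − 0.71%) / 4.10% = 4.30% / 4.10% = 1.0488

1.05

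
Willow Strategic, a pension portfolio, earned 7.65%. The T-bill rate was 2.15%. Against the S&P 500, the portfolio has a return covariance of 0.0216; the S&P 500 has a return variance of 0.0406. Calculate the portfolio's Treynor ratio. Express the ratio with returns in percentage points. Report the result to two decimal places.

β = Cov / Var = 0.0216 / 0.0406 = 0.5320
Treynor = (Rp − Rf) / β = (7.65% − 2.15%) / 0.5320 = 5.50 / 0.5320 = 10.3383

10.34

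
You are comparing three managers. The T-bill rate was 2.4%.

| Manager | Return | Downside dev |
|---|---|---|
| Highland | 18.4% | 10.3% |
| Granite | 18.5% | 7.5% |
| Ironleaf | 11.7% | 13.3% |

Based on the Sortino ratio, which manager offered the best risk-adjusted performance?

Granite

Highland: Sortino ratio = (18.4% − 2.4%) / 10.3% = 1.553
Granite: Sortino ratio = (18.5% − 2.4%) / 7.5% = 2.147
Ironleaf: Sortino ratio = (11.7% − 2.4%) / 13.3% = 0.699
Highest: Granite (2.147).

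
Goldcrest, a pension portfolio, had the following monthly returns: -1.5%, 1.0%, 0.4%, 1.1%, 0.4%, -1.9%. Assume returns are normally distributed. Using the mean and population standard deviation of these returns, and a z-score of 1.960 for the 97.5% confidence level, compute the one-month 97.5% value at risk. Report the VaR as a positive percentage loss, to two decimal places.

2.40

Mean return r̄ = -0.50 / 6 = -0.0833%
Σ(r − r̄)² = (-1.5 − (-0.0833))² + (1 − (-0.0833))² + (0.4 − (-0.0833))² + … = 8.3483
σ = √[8.3483 / 6] = 1.1796%
VaR = −(r̄ − z·σ) = −(-0.0833 − 1.960 × 1.1796) = −(-2.3953) = 2.3953%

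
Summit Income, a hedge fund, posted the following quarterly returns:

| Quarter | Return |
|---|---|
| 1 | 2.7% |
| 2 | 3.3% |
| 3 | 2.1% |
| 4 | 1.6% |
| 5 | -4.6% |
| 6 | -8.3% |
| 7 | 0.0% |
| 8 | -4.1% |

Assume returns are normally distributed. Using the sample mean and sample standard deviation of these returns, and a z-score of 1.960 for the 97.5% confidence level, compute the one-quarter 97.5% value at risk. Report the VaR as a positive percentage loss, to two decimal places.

Mean return μ = -7.30 / 8 = -0.9125%
Σ(r − μ)² = 125.3488; sample σ = √(125.3488/7) = 4.2317%
VaR = −(μ − z·σ) = −(-0.9125 − 1.960 × 4.2317) = −(-9.2066) = 9.2066%

9.21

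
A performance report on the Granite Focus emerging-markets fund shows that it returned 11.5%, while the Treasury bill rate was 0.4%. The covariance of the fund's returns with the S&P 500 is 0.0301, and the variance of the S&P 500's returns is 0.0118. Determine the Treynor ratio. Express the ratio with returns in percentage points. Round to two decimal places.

β = Cov / Var = 0.0301 / 0.0118 = 2.5508
Treynor = (Rp − Rf) / β = (11.5% − 0.4%) / 2.5508 = 11.10 / 2.5508 = 4.3516

4.35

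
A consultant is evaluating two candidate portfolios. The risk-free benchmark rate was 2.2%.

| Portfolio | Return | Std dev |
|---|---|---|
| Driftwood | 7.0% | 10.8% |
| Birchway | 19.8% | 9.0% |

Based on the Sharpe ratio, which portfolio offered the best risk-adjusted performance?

Birchway

Driftwood: Sharpe ratio = (7.0% − 2.2%) / 10.8% = 0.444
Birchway: Sharpe ratio = (19.8% − 2.2%) / 9.0% = 1.956
Highest: Birchway (1.956).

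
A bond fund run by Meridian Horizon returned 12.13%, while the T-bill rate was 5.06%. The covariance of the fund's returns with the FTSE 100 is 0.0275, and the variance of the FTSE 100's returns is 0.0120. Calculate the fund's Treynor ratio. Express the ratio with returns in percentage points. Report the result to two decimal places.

3.09

β = Cov / Var = 0.0275 / 0.0120 = 2.2917
Treynor = (Rp − Rf) / β = (12.13% − 5.06%) / 2.2917 = 7.07 / 2.2917 = 3.0850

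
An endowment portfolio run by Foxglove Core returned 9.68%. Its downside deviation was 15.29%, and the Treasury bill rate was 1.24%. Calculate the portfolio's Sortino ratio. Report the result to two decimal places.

0.55

Sortino = (Rp − Rf) / σd = (9.68% − 1.24%) / 15.29% = 8.44% / 15.29% = 0.5520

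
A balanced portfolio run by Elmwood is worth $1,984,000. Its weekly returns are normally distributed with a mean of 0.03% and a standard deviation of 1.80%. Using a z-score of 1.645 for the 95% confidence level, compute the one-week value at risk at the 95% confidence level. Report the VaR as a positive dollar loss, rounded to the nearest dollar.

$58,151

Return at the 95% tail: μ − z·σ = 0.03% − 1.645 × 1.80% = 0.03 − 2.9610 = -2.9310%
VaR = −(-2.9310%) × $1,984,000 = 2.9310% × $1,984,000 = $58,151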